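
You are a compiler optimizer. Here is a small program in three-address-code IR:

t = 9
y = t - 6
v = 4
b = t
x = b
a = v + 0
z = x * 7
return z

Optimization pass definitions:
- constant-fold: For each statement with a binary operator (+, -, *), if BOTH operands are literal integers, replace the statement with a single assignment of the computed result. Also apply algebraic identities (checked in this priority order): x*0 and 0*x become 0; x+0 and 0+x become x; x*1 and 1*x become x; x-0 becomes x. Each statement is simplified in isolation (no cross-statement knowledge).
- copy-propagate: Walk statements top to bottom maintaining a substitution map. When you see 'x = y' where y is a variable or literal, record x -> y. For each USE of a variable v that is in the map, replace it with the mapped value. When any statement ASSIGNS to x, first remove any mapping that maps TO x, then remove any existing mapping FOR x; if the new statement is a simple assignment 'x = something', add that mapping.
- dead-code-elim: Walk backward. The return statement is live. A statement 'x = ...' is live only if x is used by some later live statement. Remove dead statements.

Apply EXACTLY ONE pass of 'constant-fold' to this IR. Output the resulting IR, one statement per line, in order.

Applying constant-fold statement-by-statement:
  [1] t = 9  (unchanged)
  [2] y = t - 6  (unchanged)
  [3] v = 4  (unchanged)
  [4] b = t  (unchanged)
  [5] x = b  (unchanged)
  [6] a = v + 0  -> a = v
  [7] z = x * 7  (unchanged)
  [8] return z  (unchanged)
Result (8 stmts):
  t = 9
  y = t - 6
  v = 4
  b = t
  x = b
  a = v
  z = x * 7
  return z

Answer: t = 9
y = t - 6
v = 4
b = t
x = b
a = v
z = x * 7
return z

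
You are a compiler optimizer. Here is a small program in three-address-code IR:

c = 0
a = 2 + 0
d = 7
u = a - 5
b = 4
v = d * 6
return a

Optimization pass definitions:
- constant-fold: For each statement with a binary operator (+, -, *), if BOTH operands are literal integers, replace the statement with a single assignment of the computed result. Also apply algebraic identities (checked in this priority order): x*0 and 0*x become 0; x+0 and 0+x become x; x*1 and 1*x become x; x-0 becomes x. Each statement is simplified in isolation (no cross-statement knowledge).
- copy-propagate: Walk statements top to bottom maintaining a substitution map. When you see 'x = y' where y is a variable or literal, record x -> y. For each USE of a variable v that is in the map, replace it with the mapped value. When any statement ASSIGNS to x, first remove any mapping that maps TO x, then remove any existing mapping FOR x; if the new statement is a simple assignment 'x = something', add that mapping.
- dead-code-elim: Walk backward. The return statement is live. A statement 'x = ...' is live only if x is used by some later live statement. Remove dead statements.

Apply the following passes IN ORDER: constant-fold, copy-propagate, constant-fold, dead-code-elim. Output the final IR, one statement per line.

Initial IR:
  c = 0
  a = 2 + 0
  d = 7
  u = a - 5
  b = 4
  v = d * 6
  return a
After constant-fold (7 stmts):
  c = 0
  a = 2
  d = 7
  u = a - 5
  b = 4
  v = d * 6
  return a
After copy-propagate (7 stmts):
  c = 0
  a = 2
  d = 7
  u = 2 - 5
  b = 4
  v = 7 * 6
  return 2
After constant-fold (7 stmts):
  c = 0
  a = 2
  d = 7
  u = -3
  b = 4
  v = 42
  return 2
After dead-code-elim (1 stmts):
  return 2

Answer: return 2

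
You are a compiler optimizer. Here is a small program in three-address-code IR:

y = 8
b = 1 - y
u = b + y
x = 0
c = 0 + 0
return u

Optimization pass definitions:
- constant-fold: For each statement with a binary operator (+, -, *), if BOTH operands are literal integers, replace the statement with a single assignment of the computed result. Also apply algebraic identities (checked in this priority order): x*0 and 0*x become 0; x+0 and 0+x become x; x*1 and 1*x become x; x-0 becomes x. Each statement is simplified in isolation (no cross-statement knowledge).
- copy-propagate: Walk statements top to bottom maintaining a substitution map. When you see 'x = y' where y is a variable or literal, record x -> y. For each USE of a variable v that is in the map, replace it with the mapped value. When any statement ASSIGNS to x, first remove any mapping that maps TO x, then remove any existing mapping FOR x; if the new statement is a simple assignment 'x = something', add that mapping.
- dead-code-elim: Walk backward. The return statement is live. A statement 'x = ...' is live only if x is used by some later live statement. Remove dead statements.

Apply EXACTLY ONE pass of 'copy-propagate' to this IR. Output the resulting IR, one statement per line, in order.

Applying copy-propagate statement-by-statement:
  [1] y = 8  (unchanged)
  [2] b = 1 - y  -> b = 1 - 8
  [3] u = b + y  -> u = b + 8
  [4] x = 0  (unchanged)
  [5] c = 0 + 0  (unchanged)
  [6] return u  (unchanged)
Result (6 stmts):
  y = 8
  b = 1 - 8
  u = b + 8
  x = 0
  c = 0 + 0
  return u

Answer: y = 8
b = 1 - 8
u = b + 8
x = 0
c = 0 + 0
return u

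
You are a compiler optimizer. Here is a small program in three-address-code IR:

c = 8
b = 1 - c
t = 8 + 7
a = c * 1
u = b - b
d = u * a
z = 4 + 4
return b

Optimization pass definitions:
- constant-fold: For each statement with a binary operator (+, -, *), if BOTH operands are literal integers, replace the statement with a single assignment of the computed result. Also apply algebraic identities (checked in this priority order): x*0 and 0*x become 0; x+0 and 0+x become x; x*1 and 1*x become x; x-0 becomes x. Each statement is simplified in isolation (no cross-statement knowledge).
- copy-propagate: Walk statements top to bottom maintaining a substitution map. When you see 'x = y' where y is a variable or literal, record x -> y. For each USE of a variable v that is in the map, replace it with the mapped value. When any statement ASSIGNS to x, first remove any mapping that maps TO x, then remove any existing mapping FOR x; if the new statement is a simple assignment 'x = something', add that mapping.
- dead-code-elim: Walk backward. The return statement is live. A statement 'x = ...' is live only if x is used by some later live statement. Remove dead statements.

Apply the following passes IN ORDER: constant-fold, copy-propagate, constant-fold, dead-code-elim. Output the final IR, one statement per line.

Initial IR:
  c = 8
  b = 1 - c
  t = 8 + 7
  a = c * 1
  u = b - b
  d = u * a
  z = 4 + 4
  return b
After constant-fold (8 stmts):
  c = 8
  b = 1 - c
  t = 15
  a = c
  u = b - b
  d = u * a
  z = 8
  return b
After copy-propagate (8 stmts):
  c = 8
  b = 1 - 8
  t = 15
  a = 8
  u = b - b
  d = u * 8
  z = 8
  return b
After constant-fold (8 stmts):
  c = 8
  b = -7
  t = 15
  a = 8
  u = b - b
  d = u * 8
  z = 8
  return b
After dead-code-elim (2 stmts):
  b = -7
  return b

Answer: b = -7
return b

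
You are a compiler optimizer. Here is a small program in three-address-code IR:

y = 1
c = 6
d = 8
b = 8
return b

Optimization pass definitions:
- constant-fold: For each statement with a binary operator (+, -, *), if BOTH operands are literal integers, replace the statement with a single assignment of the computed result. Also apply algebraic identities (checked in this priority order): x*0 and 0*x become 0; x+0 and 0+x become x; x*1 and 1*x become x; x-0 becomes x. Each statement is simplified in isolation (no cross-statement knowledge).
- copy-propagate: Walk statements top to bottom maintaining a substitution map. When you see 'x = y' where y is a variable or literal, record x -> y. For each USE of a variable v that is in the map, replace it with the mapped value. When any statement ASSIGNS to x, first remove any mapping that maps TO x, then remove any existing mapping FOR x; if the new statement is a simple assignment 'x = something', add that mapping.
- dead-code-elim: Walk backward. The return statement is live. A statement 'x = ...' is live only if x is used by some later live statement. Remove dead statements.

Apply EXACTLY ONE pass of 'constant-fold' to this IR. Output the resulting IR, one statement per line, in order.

Applying constant-fold statement-by-statement:
  [1] y = 1  (unchanged)
  [2] c = 6  (unchanged)
  [3] d = 8  (unchanged)
  [4] b = 8  (unchanged)
  [5] return b  (unchanged)
Result (5 stmts):
  y = 1
  c = 6
  d = 8
  b = 8
  return b

Answer: y = 1
c = 6
d = 8
b = 8
return b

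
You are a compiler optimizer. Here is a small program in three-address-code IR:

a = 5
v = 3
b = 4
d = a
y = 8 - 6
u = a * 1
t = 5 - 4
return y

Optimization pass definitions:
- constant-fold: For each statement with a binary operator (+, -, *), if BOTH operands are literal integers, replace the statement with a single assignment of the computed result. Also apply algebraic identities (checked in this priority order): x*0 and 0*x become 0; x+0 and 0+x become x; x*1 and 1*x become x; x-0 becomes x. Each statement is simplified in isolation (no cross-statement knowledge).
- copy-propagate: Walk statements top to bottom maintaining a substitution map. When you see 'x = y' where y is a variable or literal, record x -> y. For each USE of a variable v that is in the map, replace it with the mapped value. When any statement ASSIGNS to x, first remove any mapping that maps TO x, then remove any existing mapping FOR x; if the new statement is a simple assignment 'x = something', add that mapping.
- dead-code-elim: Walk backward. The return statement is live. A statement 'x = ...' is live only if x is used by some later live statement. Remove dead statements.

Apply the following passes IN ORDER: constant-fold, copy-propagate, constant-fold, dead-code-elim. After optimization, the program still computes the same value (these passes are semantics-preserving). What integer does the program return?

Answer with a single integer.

Initial IR:
  a = 5
  v = 3
  b = 4
  d = a
  y = 8 - 6
  u = a * 1
  t = 5 - 4
  return y
After constant-fold (8 stmts):
  a = 5
  v = 3
  b = 4
  d = a
  y = 2
  u = a
  t = 1
  return y
After copy-propagate (8 stmts):
  a = 5
  v = 3
  b = 4
  d = 5
  y = 2
  u = 5
  t = 1
  return 2
After constant-fold (8 stmts):
  a = 5
  v = 3
  b = 4
  d = 5
  y = 2
  u = 5
  t = 1
  return 2
After dead-code-elim (1 stmts):
  return 2
Evaluate:
  a = 5  =>  a = 5
  v = 3  =>  v = 3
  b = 4  =>  b = 4
  d = a  =>  d = 5
  y = 8 - 6  =>  y = 2
  u = a * 1  =>  u = 5
  t = 5 - 4  =>  t = 1
  return y = 2

Answer: 2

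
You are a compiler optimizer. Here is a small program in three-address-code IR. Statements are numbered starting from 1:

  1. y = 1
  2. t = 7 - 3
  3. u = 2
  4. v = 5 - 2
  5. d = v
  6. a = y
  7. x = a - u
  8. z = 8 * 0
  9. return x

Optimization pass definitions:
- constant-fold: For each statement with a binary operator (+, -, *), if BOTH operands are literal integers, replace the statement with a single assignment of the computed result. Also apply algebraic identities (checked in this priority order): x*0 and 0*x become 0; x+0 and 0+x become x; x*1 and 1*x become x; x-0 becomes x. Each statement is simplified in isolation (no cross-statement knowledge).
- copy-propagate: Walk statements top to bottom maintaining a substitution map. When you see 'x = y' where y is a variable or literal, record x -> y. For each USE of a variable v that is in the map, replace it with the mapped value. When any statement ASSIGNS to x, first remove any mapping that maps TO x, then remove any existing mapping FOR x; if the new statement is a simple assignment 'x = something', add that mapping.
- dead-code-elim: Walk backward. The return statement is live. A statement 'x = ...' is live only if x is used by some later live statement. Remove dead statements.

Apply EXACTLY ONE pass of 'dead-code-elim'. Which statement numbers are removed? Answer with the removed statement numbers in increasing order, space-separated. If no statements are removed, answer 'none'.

Backward liveness scan:
Stmt 1 'y = 1': KEEP (y is live); live-in = []
Stmt 2 't = 7 - 3': DEAD (t not in live set ['y'])
Stmt 3 'u = 2': KEEP (u is live); live-in = ['y']
Stmt 4 'v = 5 - 2': DEAD (v not in live set ['u', 'y'])
Stmt 5 'd = v': DEAD (d not in live set ['u', 'y'])
Stmt 6 'a = y': KEEP (a is live); live-in = ['u', 'y']
Stmt 7 'x = a - u': KEEP (x is live); live-in = ['a', 'u']
Stmt 8 'z = 8 * 0': DEAD (z not in live set ['x'])
Stmt 9 'return x': KEEP (return); live-in = ['x']
Removed statement numbers: [2, 4, 5, 8]
Surviving IR:
  y = 1
  u = 2
  a = y
  x = a - u
  return x

Answer: 2 4 5 8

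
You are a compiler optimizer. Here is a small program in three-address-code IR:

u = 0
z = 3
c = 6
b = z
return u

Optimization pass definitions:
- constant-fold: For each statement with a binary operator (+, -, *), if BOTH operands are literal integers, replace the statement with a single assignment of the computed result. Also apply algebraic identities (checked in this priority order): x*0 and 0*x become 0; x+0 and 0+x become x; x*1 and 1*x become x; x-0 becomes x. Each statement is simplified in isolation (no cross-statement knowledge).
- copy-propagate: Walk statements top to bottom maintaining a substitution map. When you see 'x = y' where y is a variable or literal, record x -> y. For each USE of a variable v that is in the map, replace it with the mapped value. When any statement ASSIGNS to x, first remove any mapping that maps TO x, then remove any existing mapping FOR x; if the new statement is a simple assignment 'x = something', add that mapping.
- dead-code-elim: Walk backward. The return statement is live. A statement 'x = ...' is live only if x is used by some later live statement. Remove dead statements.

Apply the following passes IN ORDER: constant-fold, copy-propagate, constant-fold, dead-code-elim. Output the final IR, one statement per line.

Answer: return 0

Derivation:
Initial IR:
  u = 0
  z = 3
  c = 6
  b = z
  return u
After constant-fold (5 stmts):
  u = 0
  z = 3
  c = 6
  b = z
  return u
After copy-propagate (5 stmts):
  u = 0
  z = 3
  c = 6
  b = 3
  return 0
After constant-fold (5 stmts):
  u = 0
  z = 3
  c = 6
  b = 3
  return 0
After dead-code-elim (1 stmts):
  return 0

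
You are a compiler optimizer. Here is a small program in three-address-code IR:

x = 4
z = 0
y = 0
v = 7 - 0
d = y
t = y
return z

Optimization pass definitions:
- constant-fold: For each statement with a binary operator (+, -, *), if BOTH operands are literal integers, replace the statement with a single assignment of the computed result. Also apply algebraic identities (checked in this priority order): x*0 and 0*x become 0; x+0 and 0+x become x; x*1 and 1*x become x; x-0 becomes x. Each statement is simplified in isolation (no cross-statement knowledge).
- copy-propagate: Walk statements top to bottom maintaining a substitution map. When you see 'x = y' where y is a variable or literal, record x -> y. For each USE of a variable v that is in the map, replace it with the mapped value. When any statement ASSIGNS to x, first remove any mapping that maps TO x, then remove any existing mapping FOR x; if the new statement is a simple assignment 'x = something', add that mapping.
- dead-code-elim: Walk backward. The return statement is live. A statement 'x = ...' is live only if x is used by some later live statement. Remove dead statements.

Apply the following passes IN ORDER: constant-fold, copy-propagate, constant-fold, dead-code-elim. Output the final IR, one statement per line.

Initial IR:
  x = 4
  z = 0
  y = 0
  v = 7 - 0
  d = y
  t = y
  return z
After constant-fold (7 stmts):
  x = 4
  z = 0
  y = 0
  v = 7
  d = y
  t = y
  return z
After copy-propagate (7 stmts):
  x = 4
  z = 0
  y = 0
  v = 7
  d = 0
  t = 0
  return 0
After constant-fold (7 stmts):
  x = 4
  z = 0
  y = 0
  v = 7
  d = 0
  t = 0
  return 0
After dead-code-elim (1 stmts):
  return 0

Answer: return 0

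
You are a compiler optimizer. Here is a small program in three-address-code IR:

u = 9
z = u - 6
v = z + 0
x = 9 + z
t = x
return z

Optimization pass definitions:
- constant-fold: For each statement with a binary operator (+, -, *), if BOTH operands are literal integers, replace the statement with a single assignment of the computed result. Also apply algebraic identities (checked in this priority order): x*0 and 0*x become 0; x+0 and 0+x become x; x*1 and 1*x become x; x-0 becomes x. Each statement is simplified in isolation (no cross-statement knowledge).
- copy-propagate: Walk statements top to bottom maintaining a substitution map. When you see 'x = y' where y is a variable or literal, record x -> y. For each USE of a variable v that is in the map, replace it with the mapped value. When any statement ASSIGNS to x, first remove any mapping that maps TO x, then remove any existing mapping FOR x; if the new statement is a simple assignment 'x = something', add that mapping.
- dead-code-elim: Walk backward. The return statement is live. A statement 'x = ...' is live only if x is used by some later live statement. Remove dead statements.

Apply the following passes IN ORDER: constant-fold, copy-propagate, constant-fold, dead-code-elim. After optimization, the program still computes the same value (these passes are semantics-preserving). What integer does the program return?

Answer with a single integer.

Initial IR:
  u = 9
  z = u - 6
  v = z + 0
  x = 9 + z
  t = x
  return z
After constant-fold (6 stmts):
  u = 9
  z = u - 6
  v = z
  x = 9 + z
  t = x
  return z
After copy-propagate (6 stmts):
  u = 9
  z = 9 - 6
  v = z
  x = 9 + z
  t = x
  return z
After constant-fold (6 stmts):
  u = 9
  z = 3
  v = z
  x = 9 + z
  t = x
  return z
After dead-code-elim (2 stmts):
  z = 3
  return z
Evaluate:
  u = 9  =>  u = 9
  z = u - 6  =>  z = 3
  v = z + 0  =>  v = 3
  x = 9 + z  =>  x = 12
  t = x  =>  t = 12
  return z = 3

Answer: 3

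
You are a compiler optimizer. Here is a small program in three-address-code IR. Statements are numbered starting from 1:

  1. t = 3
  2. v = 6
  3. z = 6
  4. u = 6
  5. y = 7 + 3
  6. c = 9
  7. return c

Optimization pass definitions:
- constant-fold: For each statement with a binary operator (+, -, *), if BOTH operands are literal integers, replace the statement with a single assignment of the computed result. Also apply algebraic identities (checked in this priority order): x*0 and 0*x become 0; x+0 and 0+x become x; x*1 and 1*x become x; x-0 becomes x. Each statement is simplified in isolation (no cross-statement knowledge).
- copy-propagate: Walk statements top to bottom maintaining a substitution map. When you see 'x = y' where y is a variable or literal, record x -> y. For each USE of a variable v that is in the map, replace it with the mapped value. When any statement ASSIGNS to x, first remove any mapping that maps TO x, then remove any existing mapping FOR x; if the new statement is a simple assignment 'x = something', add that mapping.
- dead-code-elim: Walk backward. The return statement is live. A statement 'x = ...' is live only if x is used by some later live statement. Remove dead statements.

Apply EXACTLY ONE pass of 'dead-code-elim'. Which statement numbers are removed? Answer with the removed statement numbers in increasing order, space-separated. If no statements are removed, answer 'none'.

Backward liveness scan:
Stmt 1 't = 3': DEAD (t not in live set [])
Stmt 2 'v = 6': DEAD (v not in live set [])
Stmt 3 'z = 6': DEAD (z not in live set [])
Stmt 4 'u = 6': DEAD (u not in live set [])
Stmt 5 'y = 7 + 3': DEAD (y not in live set [])
Stmt 6 'c = 9': KEEP (c is live); live-in = []
Stmt 7 'return c': KEEP (return); live-in = ['c']
Removed statement numbers: [1, 2, 3, 4, 5]
Surviving IR:
  c = 9
  return c

Answer: 1 2 3 4 5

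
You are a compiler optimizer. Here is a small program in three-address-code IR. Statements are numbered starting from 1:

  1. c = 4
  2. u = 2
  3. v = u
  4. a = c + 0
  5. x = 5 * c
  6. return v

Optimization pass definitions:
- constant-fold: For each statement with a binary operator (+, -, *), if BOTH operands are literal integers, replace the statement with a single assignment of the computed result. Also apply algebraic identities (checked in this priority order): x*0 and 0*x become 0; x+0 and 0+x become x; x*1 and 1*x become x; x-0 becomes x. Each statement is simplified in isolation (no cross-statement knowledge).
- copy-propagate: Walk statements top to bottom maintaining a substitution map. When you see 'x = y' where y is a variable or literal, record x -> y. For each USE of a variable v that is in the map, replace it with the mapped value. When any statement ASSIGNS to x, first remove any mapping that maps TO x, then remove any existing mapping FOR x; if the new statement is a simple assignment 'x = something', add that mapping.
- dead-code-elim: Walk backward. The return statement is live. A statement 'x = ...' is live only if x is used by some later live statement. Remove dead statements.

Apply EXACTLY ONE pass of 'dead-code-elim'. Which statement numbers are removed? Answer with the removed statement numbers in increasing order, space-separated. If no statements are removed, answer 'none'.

Answer: 1 4 5

Derivation:
Backward liveness scan:
Stmt 1 'c = 4': DEAD (c not in live set [])
Stmt 2 'u = 2': KEEP (u is live); live-in = []
Stmt 3 'v = u': KEEP (v is live); live-in = ['u']
Stmt 4 'a = c + 0': DEAD (a not in live set ['v'])
Stmt 5 'x = 5 * c': DEAD (x not in live set ['v'])
Stmt 6 'return v': KEEP (return); live-in = ['v']
Removed statement numbers: [1, 4, 5]
Surviving IR:
  u = 2
  v = u
  return v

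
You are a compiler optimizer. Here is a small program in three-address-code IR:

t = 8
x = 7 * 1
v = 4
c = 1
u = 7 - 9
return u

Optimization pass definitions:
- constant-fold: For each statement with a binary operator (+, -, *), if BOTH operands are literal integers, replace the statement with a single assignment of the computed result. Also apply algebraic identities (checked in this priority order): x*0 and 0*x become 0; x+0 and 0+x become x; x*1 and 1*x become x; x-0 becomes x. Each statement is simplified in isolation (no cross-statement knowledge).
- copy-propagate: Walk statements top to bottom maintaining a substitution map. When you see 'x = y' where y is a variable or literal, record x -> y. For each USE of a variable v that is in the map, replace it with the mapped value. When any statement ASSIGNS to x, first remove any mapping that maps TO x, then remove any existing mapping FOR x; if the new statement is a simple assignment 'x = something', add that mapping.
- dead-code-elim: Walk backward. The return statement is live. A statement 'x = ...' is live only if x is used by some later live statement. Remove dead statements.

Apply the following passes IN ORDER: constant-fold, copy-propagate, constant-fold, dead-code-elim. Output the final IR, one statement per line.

Answer: return -2

Derivation:
Initial IR:
  t = 8
  x = 7 * 1
  v = 4
  c = 1
  u = 7 - 9
  return u
After constant-fold (6 stmts):
  t = 8
  x = 7
  v = 4
  c = 1
  u = -2
  return u
After copy-propagate (6 stmts):
  t = 8
  x = 7
  v = 4
  c = 1
  u = -2
  return -2
After constant-fold (6 stmts):
  t = 8
  x = 7
  v = 4
  c = 1
  u = -2
  return -2
After dead-code-elim (1 stmts):
  return -2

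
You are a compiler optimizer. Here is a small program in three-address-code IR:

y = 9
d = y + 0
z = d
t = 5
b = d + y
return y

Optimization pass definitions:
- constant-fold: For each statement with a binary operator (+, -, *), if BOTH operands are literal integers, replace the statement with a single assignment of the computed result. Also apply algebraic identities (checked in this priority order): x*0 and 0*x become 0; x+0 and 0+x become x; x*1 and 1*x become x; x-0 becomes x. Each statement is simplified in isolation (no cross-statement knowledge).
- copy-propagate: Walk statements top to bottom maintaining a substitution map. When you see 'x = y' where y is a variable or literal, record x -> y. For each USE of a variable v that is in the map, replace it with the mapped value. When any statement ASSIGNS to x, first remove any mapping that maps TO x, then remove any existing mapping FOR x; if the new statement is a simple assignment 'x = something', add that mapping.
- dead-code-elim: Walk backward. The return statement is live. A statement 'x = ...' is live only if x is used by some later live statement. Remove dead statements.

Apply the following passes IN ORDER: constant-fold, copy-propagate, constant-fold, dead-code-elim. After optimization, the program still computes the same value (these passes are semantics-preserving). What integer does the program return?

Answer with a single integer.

Initial IR:
  y = 9
  d = y + 0
  z = d
  t = 5
  b = d + y
  return y
After constant-fold (6 stmts):
  y = 9
  d = y
  z = d
  t = 5
  b = d + y
  return y
After copy-propagate (6 stmts):
  y = 9
  d = 9
  z = 9
  t = 5
  b = 9 + 9
  return 9
After constant-fold (6 stmts):
  y = 9
  d = 9
  z = 9
  t = 5
  b = 18
  return 9
After dead-code-elim (1 stmts):
  return 9
Evaluate:
  y = 9  =>  y = 9
  d = y + 0  =>  d = 9
  z = d  =>  z = 9
  t = 5  =>  t = 5
  b = d + y  =>  b = 18
  return y = 9

Answer: 9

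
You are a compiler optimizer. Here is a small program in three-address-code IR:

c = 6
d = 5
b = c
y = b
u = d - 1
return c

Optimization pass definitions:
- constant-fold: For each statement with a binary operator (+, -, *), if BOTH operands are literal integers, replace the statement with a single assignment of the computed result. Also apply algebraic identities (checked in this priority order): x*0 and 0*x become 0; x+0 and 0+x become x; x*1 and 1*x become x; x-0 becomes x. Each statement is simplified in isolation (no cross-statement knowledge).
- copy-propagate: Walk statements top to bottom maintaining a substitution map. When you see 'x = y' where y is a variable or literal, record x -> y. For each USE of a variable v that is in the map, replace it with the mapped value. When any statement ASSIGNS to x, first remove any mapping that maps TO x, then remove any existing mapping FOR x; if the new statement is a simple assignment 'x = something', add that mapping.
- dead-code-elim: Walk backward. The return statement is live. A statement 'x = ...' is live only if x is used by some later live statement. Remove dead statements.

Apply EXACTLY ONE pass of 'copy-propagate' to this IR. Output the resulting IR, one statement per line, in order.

Applying copy-propagate statement-by-statement:
  [1] c = 6  (unchanged)
  [2] d = 5  (unchanged)
  [3] b = c  -> b = 6
  [4] y = b  -> y = 6
  [5] u = d - 1  -> u = 5 - 1
  [6] return c  -> return 6
Result (6 stmts):
  c = 6
  d = 5
  b = 6
  y = 6
  u = 5 - 1
  return 6

Answer: c = 6
d = 5
b = 6
y = 6
u = 5 - 1
return 6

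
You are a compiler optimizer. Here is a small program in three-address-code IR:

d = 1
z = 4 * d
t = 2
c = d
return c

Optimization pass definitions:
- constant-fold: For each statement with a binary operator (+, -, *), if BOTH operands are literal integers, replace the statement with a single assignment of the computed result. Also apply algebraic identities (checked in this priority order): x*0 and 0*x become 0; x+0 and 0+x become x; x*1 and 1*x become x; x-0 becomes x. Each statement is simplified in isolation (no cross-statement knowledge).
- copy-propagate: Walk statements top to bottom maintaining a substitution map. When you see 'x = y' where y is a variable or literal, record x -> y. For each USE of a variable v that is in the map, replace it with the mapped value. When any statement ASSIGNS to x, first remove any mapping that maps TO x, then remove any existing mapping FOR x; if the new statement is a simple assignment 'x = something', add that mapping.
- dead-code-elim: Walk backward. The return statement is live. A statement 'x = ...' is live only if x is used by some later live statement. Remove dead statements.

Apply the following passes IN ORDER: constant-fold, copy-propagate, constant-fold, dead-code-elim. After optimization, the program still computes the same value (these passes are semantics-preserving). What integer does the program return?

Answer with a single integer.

Initial IR:
  d = 1
  z = 4 * d
  t = 2
  c = d
  return c
After constant-fold (5 stmts):
  d = 1
  z = 4 * d
  t = 2
  c = d
  return c
After copy-propagate (5 stmts):
  d = 1
  z = 4 * 1
  t = 2
  c = 1
  return 1
After constant-fold (5 stmts):
  d = 1
  z = 4
  t = 2
  c = 1
  return 1
After dead-code-elim (1 stmts):
  return 1
Evaluate:
  d = 1  =>  d = 1
  z = 4 * d  =>  z = 4
  t = 2  =>  t = 2
  c = d  =>  c = 1
  return c = 1

Answer: 1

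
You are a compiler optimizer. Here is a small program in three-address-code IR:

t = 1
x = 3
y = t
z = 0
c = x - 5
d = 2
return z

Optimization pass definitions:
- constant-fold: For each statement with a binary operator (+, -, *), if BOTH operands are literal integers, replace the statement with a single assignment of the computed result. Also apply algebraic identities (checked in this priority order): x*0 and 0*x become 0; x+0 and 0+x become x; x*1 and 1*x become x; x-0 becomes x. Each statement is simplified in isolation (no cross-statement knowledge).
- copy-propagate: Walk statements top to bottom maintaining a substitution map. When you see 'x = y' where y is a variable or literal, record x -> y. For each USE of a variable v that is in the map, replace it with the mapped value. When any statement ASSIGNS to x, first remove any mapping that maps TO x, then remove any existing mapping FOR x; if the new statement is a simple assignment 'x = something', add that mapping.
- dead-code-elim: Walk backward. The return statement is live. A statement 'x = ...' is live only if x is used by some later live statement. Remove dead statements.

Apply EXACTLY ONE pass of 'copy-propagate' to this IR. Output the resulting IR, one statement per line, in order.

Applying copy-propagate statement-by-statement:
  [1] t = 1  (unchanged)
  [2] x = 3  (unchanged)
  [3] y = t  -> y = 1
  [4] z = 0  (unchanged)
  [5] c = x - 5  -> c = 3 - 5
  [6] d = 2  (unchanged)
  [7] return z  -> return 0
Result (7 stmts):
  t = 1
  x = 3
  y = 1
  z = 0
  c = 3 - 5
  d = 2
  return 0

Answer: t = 1
x = 3
y = 1
z = 0
c = 3 - 5
d = 2
return 0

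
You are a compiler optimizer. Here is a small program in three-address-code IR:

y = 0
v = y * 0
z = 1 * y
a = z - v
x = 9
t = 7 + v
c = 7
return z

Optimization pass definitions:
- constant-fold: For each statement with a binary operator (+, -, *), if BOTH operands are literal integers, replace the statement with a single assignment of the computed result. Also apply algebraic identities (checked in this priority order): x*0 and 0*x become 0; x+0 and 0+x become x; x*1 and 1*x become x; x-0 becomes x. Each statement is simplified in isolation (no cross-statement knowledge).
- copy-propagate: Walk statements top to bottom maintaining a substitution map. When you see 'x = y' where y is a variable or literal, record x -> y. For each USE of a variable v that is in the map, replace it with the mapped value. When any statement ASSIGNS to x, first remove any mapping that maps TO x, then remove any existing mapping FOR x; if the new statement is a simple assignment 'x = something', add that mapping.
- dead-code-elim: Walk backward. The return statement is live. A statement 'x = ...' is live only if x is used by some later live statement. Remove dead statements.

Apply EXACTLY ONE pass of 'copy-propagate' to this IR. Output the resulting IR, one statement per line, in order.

Applying copy-propagate statement-by-statement:
  [1] y = 0  (unchanged)
  [2] v = y * 0  -> v = 0 * 0
  [3] z = 1 * y  -> z = 1 * 0
  [4] a = z - v  (unchanged)
  [5] x = 9  (unchanged)
  [6] t = 7 + v  (unchanged)
  [7] c = 7  (unchanged)
  [8] return z  (unchanged)
Result (8 stmts):
  y = 0
  v = 0 * 0
  z = 1 * 0
  a = z - v
  x = 9
  t = 7 + v
  c = 7
  return z

Answer: y = 0
v = 0 * 0
z = 1 * 0
a = z - v
x = 9
t = 7 + v
c = 7
return z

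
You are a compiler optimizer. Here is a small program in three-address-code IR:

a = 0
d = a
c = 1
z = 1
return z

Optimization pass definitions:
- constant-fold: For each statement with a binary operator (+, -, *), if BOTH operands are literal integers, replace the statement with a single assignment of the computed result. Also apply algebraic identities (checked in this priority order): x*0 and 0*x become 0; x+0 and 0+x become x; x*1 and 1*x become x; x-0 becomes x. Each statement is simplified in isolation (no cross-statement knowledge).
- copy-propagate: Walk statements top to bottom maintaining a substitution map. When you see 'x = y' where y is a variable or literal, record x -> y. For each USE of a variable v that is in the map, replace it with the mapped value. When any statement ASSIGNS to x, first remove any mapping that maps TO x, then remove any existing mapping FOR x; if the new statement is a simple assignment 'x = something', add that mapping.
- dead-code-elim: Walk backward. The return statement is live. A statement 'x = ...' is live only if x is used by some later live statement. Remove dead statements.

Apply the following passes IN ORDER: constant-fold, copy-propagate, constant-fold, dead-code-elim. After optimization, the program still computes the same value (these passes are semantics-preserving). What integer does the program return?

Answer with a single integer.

Answer: 1

Derivation:
Initial IR:
  a = 0
  d = a
  c = 1
  z = 1
  return z
After constant-fold (5 stmts):
  a = 0
  d = a
  c = 1
  z = 1
  return z
After copy-propagate (5 stmts):
  a = 0
  d = 0
  c = 1
  z = 1
  return 1
After constant-fold (5 stmts):
  a = 0
  d = 0
  c = 1
  z = 1
  return 1
After dead-code-elim (1 stmts):
  return 1
Evaluate:
  a = 0  =>  a = 0
  d = a  =>  d = 0
  c = 1  =>  c = 1
  z = 1  =>  z = 1
  return z = 1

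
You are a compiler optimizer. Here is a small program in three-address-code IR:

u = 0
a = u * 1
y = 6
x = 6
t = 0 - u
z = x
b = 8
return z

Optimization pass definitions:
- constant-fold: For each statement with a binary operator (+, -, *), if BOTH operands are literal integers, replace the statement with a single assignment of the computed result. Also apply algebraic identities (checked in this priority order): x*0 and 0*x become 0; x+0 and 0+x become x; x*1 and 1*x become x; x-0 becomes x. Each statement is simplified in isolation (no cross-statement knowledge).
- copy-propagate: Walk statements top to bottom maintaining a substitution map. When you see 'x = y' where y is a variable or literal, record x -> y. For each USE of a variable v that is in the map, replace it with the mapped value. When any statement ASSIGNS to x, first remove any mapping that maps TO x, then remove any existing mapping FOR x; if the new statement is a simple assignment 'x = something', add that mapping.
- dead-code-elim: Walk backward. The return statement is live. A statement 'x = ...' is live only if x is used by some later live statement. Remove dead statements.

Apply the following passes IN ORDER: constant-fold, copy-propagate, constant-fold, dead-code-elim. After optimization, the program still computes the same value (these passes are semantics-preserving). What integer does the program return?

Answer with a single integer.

Answer: 6

Derivation:
Initial IR:
  u = 0
  a = u * 1
  y = 6
  x = 6
  t = 0 - u
  z = x
  b = 8
  return z
After constant-fold (8 stmts):
  u = 0
  a = u
  y = 6
  x = 6
  t = 0 - u
  z = x
  b = 8
  return z
After copy-propagate (8 stmts):
  u = 0
  a = 0
  y = 6
  x = 6
  t = 0 - 0
  z = 6
  b = 8
  return 6
After constant-fold (8 stmts):
  u = 0
  a = 0
  y = 6
  x = 6
  t = 0
  z = 6
  b = 8
  return 6
After dead-code-elim (1 stmts):
  return 6
Evaluate:
  u = 0  =>  u = 0
  a = u * 1  =>  a = 0
  y = 6  =>  y = 6
  x = 6  =>  x = 6
  t = 0 - u  =>  t = 0
  z = x  =>  z = 6
  b = 8  =>  b = 8
  return z = 6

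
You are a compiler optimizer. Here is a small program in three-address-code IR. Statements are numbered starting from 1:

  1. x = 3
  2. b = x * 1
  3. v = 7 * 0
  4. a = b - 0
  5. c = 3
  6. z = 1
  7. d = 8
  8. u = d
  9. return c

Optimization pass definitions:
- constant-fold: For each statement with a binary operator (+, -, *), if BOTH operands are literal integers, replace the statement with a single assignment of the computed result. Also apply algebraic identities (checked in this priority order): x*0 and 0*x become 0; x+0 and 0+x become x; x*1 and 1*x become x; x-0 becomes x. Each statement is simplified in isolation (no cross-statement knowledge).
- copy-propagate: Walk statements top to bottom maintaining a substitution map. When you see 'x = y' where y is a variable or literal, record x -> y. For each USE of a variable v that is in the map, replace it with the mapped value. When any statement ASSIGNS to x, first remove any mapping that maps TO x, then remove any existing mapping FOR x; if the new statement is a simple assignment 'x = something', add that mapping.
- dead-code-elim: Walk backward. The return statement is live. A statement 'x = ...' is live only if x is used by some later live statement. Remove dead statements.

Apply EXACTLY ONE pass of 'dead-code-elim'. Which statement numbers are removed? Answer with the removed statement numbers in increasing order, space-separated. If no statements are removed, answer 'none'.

Answer: 1 2 3 4 6 7 8

Derivation:
Backward liveness scan:
Stmt 1 'x = 3': DEAD (x not in live set [])
Stmt 2 'b = x * 1': DEAD (b not in live set [])
Stmt 3 'v = 7 * 0': DEAD (v not in live set [])
Stmt 4 'a = b - 0': DEAD (a not in live set [])
Stmt 5 'c = 3': KEEP (c is live); live-in = []
Stmt 6 'z = 1': DEAD (z not in live set ['c'])
Stmt 7 'd = 8': DEAD (d not in live set ['c'])
Stmt 8 'u = d': DEAD (u not in live set ['c'])
Stmt 9 'return c': KEEP (return); live-in = ['c']
Removed statement numbers: [1, 2, 3, 4, 6, 7, 8]
Surviving IR:
  c = 3
  return c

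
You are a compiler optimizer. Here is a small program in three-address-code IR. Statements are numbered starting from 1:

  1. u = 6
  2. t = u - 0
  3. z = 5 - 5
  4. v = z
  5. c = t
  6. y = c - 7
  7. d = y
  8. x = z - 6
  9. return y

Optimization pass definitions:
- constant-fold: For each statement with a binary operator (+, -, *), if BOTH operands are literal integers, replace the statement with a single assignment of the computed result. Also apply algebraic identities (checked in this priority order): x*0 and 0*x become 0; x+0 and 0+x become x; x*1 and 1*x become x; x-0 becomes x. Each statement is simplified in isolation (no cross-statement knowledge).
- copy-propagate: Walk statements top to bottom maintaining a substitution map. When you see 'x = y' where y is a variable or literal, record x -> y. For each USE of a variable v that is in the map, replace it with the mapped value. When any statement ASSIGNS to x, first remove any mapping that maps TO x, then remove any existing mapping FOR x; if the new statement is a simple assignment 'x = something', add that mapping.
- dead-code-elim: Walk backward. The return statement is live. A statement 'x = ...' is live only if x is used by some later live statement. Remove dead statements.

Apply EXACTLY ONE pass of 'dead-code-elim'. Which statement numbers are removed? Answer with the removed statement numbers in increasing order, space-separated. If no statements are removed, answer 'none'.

Answer: 3 4 7 8

Derivation:
Backward liveness scan:
Stmt 1 'u = 6': KEEP (u is live); live-in = []
Stmt 2 't = u - 0': KEEP (t is live); live-in = ['u']
Stmt 3 'z = 5 - 5': DEAD (z not in live set ['t'])
Stmt 4 'v = z': DEAD (v not in live set ['t'])
Stmt 5 'c = t': KEEP (c is live); live-in = ['t']
Stmt 6 'y = c - 7': KEEP (y is live); live-in = ['c']
Stmt 7 'd = y': DEAD (d not in live set ['y'])
Stmt 8 'x = z - 6': DEAD (x not in live set ['y'])
Stmt 9 'return y': KEEP (return); live-in = ['y']
Removed statement numbers: [3, 4, 7, 8]
Surviving IR:
  u = 6
  t = u - 0
  c = t
  y = c - 7
  return y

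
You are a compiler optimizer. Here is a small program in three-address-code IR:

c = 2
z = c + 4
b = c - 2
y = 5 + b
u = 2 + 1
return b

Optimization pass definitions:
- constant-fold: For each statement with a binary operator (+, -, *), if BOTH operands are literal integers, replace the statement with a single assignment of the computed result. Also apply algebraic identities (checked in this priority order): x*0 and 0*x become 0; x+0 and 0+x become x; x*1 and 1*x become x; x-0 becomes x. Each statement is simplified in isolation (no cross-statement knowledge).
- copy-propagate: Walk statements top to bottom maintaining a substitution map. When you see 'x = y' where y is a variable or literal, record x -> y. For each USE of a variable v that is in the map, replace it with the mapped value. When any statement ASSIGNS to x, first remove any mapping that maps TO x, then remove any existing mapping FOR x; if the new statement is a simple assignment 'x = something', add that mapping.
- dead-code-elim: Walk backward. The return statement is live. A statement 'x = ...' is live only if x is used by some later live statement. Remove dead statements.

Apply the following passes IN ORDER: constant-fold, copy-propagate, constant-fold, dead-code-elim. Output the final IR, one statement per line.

Answer: b = 0
return b

Derivation:
Initial IR:
  c = 2
  z = c + 4
  b = c - 2
  y = 5 + b
  u = 2 + 1
  return b
After constant-fold (6 stmts):
  c = 2
  z = c + 4
  b = c - 2
  y = 5 + b
  u = 3
  return b
After copy-propagate (6 stmts):
  c = 2
  z = 2 + 4
  b = 2 - 2
  y = 5 + b
  u = 3
  return b
After constant-fold (6 stmts):
  c = 2
  z = 6
  b = 0
  y = 5 + b
  u = 3
  return b
After dead-code-elim (2 stmts):
  b = 0
  return b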